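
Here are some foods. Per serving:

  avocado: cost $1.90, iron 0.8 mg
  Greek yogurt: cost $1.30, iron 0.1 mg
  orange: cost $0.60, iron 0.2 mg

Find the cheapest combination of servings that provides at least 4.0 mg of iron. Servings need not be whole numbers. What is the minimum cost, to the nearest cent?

Cost per mg of iron: avocado $2.3750, orange $3.0000, Greek yogurt $13.0000.
With no serving limits, use only avocado: 4.0 mg / 0.8 mg = 5 servings × $1.90 = $9.50.

$9.50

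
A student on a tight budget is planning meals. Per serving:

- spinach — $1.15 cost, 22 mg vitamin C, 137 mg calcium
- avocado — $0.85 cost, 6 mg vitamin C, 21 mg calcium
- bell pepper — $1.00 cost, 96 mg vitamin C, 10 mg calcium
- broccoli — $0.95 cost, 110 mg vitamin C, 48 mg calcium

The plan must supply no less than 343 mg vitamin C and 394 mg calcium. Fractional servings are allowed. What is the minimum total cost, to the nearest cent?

spinach only: max(343/22, 394/137) = 15.59 servings → $17.93.
avocado only: max(343/6, 394/21) = 57.17 servings → $48.59.
bell pepper only: max(343/96, 394/10) = 39.4 servings → $39.40.
broccoli only: max(343/110, 394/48) = 8.208 servings → $7.80.
spinach + avocado: the both-tight solution has a negative serving — not a feasible corner.
spinach + bell pepper with both tight: 2.66 servings and 2.963 servings → $6.02.
spinach + broccoli with both tight: 1.918 servings and 2.735 servings → $4.80.
avocado + bell pepper with both tight: 17.58 servings and 2.474 servings → $17.42.
avocado + broccoli with both tight: 13.29 servings and 2.393 servings → $13.57.
bell pepper + broccoli with both targets exact would need a negative amount; discard.
Cheapest feasible corner: $4.80.

$4.80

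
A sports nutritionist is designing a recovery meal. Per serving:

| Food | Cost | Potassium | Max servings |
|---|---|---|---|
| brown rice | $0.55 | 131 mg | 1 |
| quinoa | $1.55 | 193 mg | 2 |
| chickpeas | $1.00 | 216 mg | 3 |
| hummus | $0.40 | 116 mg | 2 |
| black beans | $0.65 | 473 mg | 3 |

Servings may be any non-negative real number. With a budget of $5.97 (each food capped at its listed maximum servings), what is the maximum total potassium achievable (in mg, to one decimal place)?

Potassium per dollar: black beans 727.7, hummus 290, brown rice 238.2, chickpeas 216, quinoa 124.5.
Take 3 servings of black beans: spends $1.95, +1419.0 mg potassium (running total 1419.0 mg).
Take 2 servings of hummus: spends $0.80, +232.0 mg potassium (running total 1651.0 mg).
Take 1 serving of brown rice: spends $0.55, +131.0 mg potassium (running total 1782.0 mg).
Take 2.67 servings of chickpeas: spends $2.67, +576.7 mg potassium (running total 2358.7 mg).
Greedy by best ratio exhausts the cost allowance optimally: 2358.7 mg.

2358.7 mg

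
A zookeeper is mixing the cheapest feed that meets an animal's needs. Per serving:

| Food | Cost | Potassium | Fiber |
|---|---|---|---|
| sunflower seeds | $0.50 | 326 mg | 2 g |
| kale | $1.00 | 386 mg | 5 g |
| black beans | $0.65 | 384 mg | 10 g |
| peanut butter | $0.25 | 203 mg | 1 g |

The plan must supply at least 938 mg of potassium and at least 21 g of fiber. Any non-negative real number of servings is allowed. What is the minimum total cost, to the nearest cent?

Compare the cost at each extreme point of the feasible region.
sunflower seeds only: max(938/326, 21/2) = 10.5 servings → $5.25.
kale only: max(938/386, 21/5) = 4.2 servings → $4.20.
black beans only: max(938/384, 21/10) = 2.443 servings → $1.59.
peanut butter only: max(938/203, 21/1) = 21 servings → $5.25.
sunflower seeds + kale: the both-tight solution has a negative serving — not a feasible corner.
sunflower seeds + black beans with both tight: 0.5281 servings and 1.994 servings → $1.56.
sunflower seeds + peanut butter with both targets exact would need a negative amount; discard.
kale + black beans with both tight: 0.6784 servings and 1.761 servings → $1.82.
kale + peanut butter: the both-tight solution has a negative serving — not a feasible corner.
black beans + peanut butter with both tight: 2.02 servings and 0.7995 servings → $1.51.
Cheapest feasible corner: $1.51.

$1.51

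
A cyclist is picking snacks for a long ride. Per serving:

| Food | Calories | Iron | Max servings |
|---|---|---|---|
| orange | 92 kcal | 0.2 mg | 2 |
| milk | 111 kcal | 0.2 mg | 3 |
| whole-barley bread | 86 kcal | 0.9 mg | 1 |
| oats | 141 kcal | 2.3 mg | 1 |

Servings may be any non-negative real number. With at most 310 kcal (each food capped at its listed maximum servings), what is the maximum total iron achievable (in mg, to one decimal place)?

Iron per kcal: oats 0.01631, whole-barley bread 0.01047, orange 0.002174, milk 0.001802.
Take 1 serving of oats: uses 141 kcal, +2.3 mg iron (running total 2.3 mg).
Take 1 serving of whole-barley bread: uses 86 kcal, +0.9 mg iron (running total 3.2 mg).
Take 0.9022 servings of orange: uses 83 kcal, +0.2 mg iron (running total 3.4 mg).
Greedy by best ratio exhausts the calories allowance optimally: 3.4 mg.

3.4 mg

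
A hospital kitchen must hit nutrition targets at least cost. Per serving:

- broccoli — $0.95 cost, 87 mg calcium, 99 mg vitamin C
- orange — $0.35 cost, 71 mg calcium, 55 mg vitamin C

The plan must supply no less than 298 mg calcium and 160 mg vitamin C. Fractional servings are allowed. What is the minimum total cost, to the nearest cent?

$1.47

A basic optimal solution has at most two foods positive. Try each food alone and each pair with both targets met exactly.
broccoli only: max(298/87, 160/99) = 3.425 servings → $3.25.
orange only: max(298/71, 160/55) = 4.197 servings → $1.47.
broccoli + orange with both targets exact would need a negative amount; discard.
The minimum over all feasible corners is $1.47.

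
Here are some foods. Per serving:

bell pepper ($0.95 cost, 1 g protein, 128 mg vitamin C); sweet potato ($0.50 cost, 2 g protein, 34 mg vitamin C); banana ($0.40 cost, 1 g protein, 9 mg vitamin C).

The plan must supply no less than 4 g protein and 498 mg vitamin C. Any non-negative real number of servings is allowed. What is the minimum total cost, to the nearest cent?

An LP optimum is at a vertex; with two nutrient constraints at most two foods are used. Check each candidate.
bell pepper only: max(4/1, 498/128) = 4 servings → $3.80.
sweet potato only: max(4/2, 498/34) = 14.65 servings → $7.32.
banana only: max(4/1, 498/9) = 55.33 servings → $22.13.
bell pepper + sweet potato with both tight: 3.874 servings and 0.06306 servings → $3.71.
bell pepper + banana with both tight: 3.882 servings and 0.1176 servings → $3.74.
sweet potato + banana: intersection lies outside the first quadrant.
Cheapest feasible corner: $3.71.

$3.71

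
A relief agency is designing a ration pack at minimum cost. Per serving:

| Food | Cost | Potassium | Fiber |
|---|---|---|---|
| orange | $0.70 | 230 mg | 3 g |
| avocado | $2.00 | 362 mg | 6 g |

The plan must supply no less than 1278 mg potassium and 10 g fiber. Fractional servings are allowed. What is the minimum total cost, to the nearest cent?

$3.89

Minimising a linear cost over {potassium ≥ 1278, fiber ≥ 10, servings ≥ 0} — the optimum is at a vertex, using one or two foods.
orange only: max(1278/230, 10/3) = 5.557 servings → $3.89.
avocado only: max(1278/362, 10/6) = 3.53 servings → $7.06.
orange + avocado with both targets exact would need a negative amount; discard.
So the least-cost plan costs $3.89.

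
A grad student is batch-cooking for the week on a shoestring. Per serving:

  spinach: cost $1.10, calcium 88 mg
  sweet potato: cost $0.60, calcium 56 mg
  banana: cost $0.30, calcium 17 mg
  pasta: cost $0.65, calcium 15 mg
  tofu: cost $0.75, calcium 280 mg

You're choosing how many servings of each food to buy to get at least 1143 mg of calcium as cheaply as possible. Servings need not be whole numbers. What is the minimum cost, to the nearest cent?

$3.06

Cost per mg of calcium: tofu $0.0027, sweet potato $0.0107, spinach $0.0125, banana $0.0176, pasta $0.0433.
With no serving limits, use only tofu: 1143 mg / 280 mg = 4.082 servings × $0.75 = $3.06.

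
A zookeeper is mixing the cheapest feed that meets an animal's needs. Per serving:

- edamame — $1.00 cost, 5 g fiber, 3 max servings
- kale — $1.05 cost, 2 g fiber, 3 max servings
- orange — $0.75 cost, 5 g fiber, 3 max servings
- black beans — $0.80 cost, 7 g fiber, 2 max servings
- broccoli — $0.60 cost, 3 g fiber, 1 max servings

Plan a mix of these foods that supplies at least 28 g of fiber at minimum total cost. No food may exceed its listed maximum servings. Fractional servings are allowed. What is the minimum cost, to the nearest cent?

$3.70

Cost per g of fiber: black beans $0.1143, orange $0.1500, edamame $0.2000, broccoli $0.2000, kale $0.5250.
Take 2 servings of black beans: +14.0 g fiber for $1.60 (total $1.60, still need 14.0 g).
Take 2.8 servings of orange: +14.0 g fiber for $2.10 (total $3.70, still need 0.0 g).
Filling from the cheapest source first is optimal under one linear minimum: $3.70.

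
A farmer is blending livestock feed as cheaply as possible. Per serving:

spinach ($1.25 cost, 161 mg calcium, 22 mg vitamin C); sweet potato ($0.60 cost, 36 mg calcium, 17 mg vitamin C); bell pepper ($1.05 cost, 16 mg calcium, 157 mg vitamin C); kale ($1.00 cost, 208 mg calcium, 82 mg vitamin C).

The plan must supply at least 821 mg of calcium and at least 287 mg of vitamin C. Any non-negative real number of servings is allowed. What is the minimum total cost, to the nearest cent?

spinach only: max(821/161, 287/22) = 13.05 servings → $16.31.
sweet potato only: max(821/36, 287/17) = 22.81 servings → $13.68.
bell pepper only: max(821/16, 287/157) = 51.31 servings → $53.88.
kale only: max(821/208, 287/82) = 3.947 servings → $3.95.
spinach + sweet potato with both tight: 1.864 servings and 14.47 servings → $11.01.
spinach + bell pepper with both tight: 4.987 servings and 1.129 servings → $7.42.
spinach + kale with both tight: 0.8841 servings and 3.263 servings → $4.37.
sweet potato + bell pepper: the both-tight solution has a negative serving — not a feasible corner.
sweet potato + kale: the both-tight solution has a negative serving — not a feasible corner.
bell pepper + kale: the both-tight solution has a negative serving — not a feasible corner.
Cheapest feasible corner: $3.95.

$3.95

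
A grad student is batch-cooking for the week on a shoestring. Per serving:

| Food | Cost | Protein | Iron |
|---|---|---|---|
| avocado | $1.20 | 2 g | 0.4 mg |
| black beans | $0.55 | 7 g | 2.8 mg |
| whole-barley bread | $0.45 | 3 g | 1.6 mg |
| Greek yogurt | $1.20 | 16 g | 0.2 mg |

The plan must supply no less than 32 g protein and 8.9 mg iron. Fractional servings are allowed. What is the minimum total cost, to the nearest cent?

avocado only: max(32/2, 8.9/0.4) = 22.25 servings → $26.70.
black beans only: max(32/7, 8.9/2.8) = 4.571 servings → $2.51.
whole-barley bread only: max(32/3, 8.9/1.6) = 10.67 servings → $4.80.
Greek yogurt only: max(32/16, 8.9/0.2) = 44.5 servings → $53.40.
avocado + black beans with both tight: 9.75 servings and 1.786 servings → $12.68.
avocado + whole-barley bread with both tight: 12.25 servings and 2.5 servings → $15.82.
avocado + Greek yogurt: intersection lies outside the first quadrant.
black beans + whole-barley bread: intersection lies outside the first quadrant.
black beans + Greek yogurt with both tight: 3.134 servings and 0.629 servings → $2.48.
whole-barley bread + Greek yogurt with both tight: 5.44 servings and 0.98 servings → $3.62.
Cheapest feasible corner: $2.48.

$2.48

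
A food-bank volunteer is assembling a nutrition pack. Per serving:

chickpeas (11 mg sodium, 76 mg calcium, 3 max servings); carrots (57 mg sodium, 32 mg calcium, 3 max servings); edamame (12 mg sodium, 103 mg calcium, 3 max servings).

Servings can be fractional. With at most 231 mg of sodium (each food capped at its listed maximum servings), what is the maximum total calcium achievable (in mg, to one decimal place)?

627.9 mg

Calcium per mg sodium: edamame 8.583, chickpeas 6.909, carrots 0.5614.
Take 3 servings of edamame: uses 36 mg sodium, +309.0 mg calcium (running total 309.0 mg).
Take 3 servings of chickpeas: uses 33 mg sodium, +228.0 mg calcium (running total 537.0 mg).
Take 2.842 servings of carrots: uses 162 mg sodium, +90.9 mg calcium (running total 627.9 mg).
Filling greedily by calcium-per-mg sodium is optimal for one linear limit, giving 627.9 mg.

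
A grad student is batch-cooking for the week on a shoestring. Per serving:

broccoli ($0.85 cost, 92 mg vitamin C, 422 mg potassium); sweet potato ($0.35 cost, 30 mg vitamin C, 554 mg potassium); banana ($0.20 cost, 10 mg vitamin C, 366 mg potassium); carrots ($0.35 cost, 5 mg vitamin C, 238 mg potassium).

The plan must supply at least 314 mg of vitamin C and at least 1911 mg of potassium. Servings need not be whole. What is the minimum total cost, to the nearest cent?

$2.98

broccoli only: max(314/92, 1911/422) = 4.528 servings → $3.85.
sweet potato only: max(314/30, 1911/554) = 10.47 servings → $3.66.
banana only: max(314/10, 1911/366) = 31.4 servings → $6.28.
carrots only: max(314/5, 1911/238) = 62.8 servings → $21.98.
broccoli + sweet potato with both tight: 3.044 servings and 1.13 servings → $2.98.
broccoli + banana with both tight: 3.253 servings and 1.47 servings → $3.06.
broccoli + carrots with both tight: 3.294 servings and 2.189 servings → $3.57.
sweet potato + banana with both targets exact would need a negative amount; discard.
sweet potato + carrots: intersection lies outside the first quadrant.
banana + carrots: intersection lies outside the first quadrant.
Cheapest feasible corner: $2.98.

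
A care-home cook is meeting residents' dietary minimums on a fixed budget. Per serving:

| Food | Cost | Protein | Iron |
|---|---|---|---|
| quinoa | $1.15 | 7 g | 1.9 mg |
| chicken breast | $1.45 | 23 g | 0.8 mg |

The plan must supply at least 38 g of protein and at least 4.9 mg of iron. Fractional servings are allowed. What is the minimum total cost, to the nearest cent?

Compare the cost at each extreme point of the feasible region.
quinoa only: max(38/7, 4.9/1.9) = 5.429 servings → $6.24.
chicken breast only: max(38/23, 4.9/0.8) = 6.125 servings → $8.88.
quinoa + chicken breast with both tight: 2.16 servings and 0.9948 servings → $3.93.
Cheapest feasible corner: $3.93.

$3.93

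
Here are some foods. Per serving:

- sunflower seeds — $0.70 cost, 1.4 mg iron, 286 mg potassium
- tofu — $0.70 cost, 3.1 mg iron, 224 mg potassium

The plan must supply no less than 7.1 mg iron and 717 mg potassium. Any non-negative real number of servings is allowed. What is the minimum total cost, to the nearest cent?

$2.03

Check every corner: each single food scaled to meet both minima, and each pair solved so both constraints bind.
sunflower seeds only: max(7.1/1.4, 717/286) = 5.071 servings → $3.55.
tofu only: max(7.1/3.1, 717/224) = 3.201 servings → $2.24.
sunflower seeds + tofu with both tight: 1.103 servings and 1.792 servings → $2.03.
The minimum over all feasible corners is $2.03.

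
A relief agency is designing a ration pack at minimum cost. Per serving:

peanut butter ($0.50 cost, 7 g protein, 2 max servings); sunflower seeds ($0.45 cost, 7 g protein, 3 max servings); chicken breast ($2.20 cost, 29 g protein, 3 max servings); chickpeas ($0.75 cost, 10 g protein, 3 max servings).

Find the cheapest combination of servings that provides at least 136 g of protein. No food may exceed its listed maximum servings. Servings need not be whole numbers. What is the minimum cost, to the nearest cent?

Cost per g of protein: sunflower seeds $0.0643, peanut butter $0.0714, chickpeas $0.0750, chicken breast $0.0759.
Take 3 servings of sunflower seeds: +21.0 g protein for $1.35 (total $1.35, still need 115.0 g).
Take 2 servings of peanut butter: +14.0 g protein for $1.00 (total $2.35, still need 101.0 g).
Take 3 servings of chickpeas: +30.0 g protein for $2.25 (total $4.60, still need 71.0 g).
Take 2.448 servings of chicken breast: +71.0 g protein for $5.39 (total $9.99, still need 0.0 g).
Greedy by cheapest-per-g is optimal for a single linear constraint, so the minimum cost is $9.99.

$9.99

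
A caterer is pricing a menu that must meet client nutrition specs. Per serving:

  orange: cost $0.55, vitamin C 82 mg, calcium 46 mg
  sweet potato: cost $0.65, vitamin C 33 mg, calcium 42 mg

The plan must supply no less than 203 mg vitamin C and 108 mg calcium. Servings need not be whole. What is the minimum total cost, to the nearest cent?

The cheapest plan sits at a corner of the feasible region — with two constraints it uses at most two foods.
orange only: max(203/82, 108/46) = 2.476 servings → $1.36.
sweet potato only: max(203/33, 108/42) = 6.152 servings → $4.00.
orange + sweet potato: the both-tight solution has a negative serving — not a feasible corner.
Cheapest feasible corner: $1.36.

$1.36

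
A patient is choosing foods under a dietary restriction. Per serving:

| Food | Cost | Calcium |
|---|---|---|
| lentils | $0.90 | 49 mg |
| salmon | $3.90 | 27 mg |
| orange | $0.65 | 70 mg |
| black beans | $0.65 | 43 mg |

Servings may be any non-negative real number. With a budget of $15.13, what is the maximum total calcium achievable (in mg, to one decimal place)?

1629.4 mg

Calcium per dollar: orange 107.7, black beans 66.15, lentils 54.44, salmon 6.923.
With no serving limits, spend the whole cost allowance on orange: $15.13 / $0.65 × 70 mg = 1629.4 mg.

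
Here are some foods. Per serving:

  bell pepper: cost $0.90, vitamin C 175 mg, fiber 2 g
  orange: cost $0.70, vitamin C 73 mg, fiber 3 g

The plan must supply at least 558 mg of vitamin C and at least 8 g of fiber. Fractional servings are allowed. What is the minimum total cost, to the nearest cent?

Compare the cost at each extreme point of the feasible region.
bell pepper only: max(558/175, 8/2) = 4 servings → $3.60.
orange only: max(558/73, 8/3) = 7.644 servings → $5.35.
bell pepper + orange with both tight: 2.876 servings and 0.7493 servings → $3.11.
Cheapest feasible corner: $3.11.

$3.11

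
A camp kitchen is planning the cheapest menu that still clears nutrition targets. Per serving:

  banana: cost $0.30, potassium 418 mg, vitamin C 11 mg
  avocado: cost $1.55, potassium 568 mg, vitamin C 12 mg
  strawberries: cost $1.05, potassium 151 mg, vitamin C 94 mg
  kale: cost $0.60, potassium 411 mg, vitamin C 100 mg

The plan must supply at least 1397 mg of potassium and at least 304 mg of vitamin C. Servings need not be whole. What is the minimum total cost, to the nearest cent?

$1.92

Compare the cost at each extreme point of the feasible region.
banana only: max(1397/418, 304/11) = 27.64 servings → $8.29.
avocado only: max(1397/568, 304/12) = 25.33 servings → $39.27.
strawberries only: max(1397/151, 304/94) = 9.252 servings → $9.71.
kale only: max(1397/411, 304/100) = 3.399 servings → $2.04.
banana + avocado: intersection lies outside the first quadrant.
banana + strawberries with both tight: 2.27 servings and 2.968 servings → $3.80.
banana + kale with both tight: 0.3958 servings and 2.996 servings → $1.92.
avocado + strawberries with both tight: 1.656 servings and 3.023 servings → $5.74.
avocado + kale with both tight: 0.2845 servings and 3.006 servings → $2.24.
strawberries + kale with both targets exact would need a negative amount; discard.
Cheapest feasible corner: $1.92.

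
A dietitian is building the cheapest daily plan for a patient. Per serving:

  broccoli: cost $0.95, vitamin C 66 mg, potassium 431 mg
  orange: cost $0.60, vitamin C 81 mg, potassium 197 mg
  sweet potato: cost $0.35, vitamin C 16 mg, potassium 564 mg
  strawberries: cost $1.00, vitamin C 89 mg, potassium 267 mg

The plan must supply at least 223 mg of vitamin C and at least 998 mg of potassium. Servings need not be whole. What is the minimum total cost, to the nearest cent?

$1.85

broccoli only: max(223/66, 998/431) = 3.379 servings → $3.21.
orange only: max(223/81, 998/197) = 5.066 servings → $3.04.
sweet potato only: max(223/16, 998/564) = 13.94 servings → $4.88.
strawberries only: max(223/89, 998/267) = 3.738 servings → $3.74.
broccoli + orange with both tight: 1.685 servings and 1.38 servings → $2.43.
broccoli + sweet potato with both targets exact would need a negative amount; discard.
broccoli + strawberries with both tight: 1.412 servings and 1.459 servings → $2.80.
orange + sweet potato with both tight: 2.582 servings and 0.8677 servings → $1.85.
orange + strawberries: intersection lies outside the first quadrant.
sweet potato + strawberries with both tight: 0.6376 servings and 2.391 servings → $2.61.
The minimum over all feasible corners is $1.85.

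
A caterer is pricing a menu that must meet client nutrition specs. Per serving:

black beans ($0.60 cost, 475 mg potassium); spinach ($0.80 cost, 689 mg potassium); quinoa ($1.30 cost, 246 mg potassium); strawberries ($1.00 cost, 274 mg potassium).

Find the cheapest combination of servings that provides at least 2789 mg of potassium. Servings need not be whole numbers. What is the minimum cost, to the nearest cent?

Cost per mg of potassium: spinach $0.0012, black beans $0.0013, strawberries $0.0036, quinoa $0.0053.
With no serving limits, use only spinach: 2789 mg / 689 mg = 4.048 servings × $0.80 = $3.24.

$3.24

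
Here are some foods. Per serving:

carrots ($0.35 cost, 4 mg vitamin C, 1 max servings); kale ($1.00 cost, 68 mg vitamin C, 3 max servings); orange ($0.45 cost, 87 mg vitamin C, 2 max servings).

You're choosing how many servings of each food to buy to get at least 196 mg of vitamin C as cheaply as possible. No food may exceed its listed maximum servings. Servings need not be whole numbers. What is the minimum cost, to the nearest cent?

Cost per mg of vitamin C: orange $0.0052, kale $0.0147, carrots $0.0875.
Take 2 servings of orange: +174.0 mg vitamin C for $0.90 (total $0.90, still need 22.0 mg).
Take 0.3235 servings of kale: +22.0 mg vitamin C for $0.32 (total $1.22, still need 0.0 mg).
Greedy by cheapest-per-mg is optimal for a single linear constraint, so the minimum cost is $1.22.

$1.22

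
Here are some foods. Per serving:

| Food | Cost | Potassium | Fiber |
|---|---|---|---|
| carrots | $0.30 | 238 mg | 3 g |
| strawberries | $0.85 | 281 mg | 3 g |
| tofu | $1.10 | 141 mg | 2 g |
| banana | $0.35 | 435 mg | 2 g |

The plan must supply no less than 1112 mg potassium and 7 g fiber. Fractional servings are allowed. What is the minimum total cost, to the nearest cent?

$1.00

At the optimum either one food covers both requirements or two foods hit both targets exactly; no other combination can be cheaper.
carrots only: max(1112/238, 7/3) = 4.672 servings → $1.40.
strawberries only: max(1112/281, 7/3) = 3.957 servings → $3.36.
tofu only: max(1112/141, 7/2) = 7.887 servings → $8.68.
banana only: max(1112/435, 7/2) = 3.5 servings → $1.23.
carrots + strawberries: the both-tight solution has a negative serving — not a feasible corner.
carrots + tofu: the both-tight solution has a negative serving — not a feasible corner.
carrots + banana with both tight: 0.9903 servings and 2.014 servings → $1.00.
strawberries + tofu with both targets exact would need a negative amount; discard.
strawberries + banana with both tight: 1.105 servings and 1.843 servings → $1.58.
tofu + banana with both tight: 1.396 servings and 2.104 servings → $2.27.
So the least-cost plan costs $1.00.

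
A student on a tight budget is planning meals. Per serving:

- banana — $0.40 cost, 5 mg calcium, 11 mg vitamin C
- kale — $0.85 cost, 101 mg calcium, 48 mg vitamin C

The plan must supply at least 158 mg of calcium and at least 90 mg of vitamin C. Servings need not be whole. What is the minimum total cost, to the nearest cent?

$1.59

With two linear requirements the optimum uses one or two foods; enumerate the corners.
banana only: max(158/5, 90/11) = 31.6 servings → $12.64.
kale only: max(158/101, 90/48) = 1.875 servings → $1.59.
banana + kale with both tight: 1.729 servings and 1.479 servings → $1.95.
So the least-cost plan costs $1.59.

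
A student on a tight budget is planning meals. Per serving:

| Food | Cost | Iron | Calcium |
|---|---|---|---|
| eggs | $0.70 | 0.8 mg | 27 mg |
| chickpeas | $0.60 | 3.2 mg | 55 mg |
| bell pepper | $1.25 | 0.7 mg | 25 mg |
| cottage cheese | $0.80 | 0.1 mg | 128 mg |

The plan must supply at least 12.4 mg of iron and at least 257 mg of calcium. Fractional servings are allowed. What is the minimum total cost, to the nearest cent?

eggs only: max(12.4/0.8, 257/27) = 15.5 servings → $10.85.
chickpeas only: max(12.4/3.2, 257/55) = 4.673 servings → $2.80.
bell pepper only: max(12.4/0.7, 257/25) = 17.71 servings → $22.14.
cottage cheese only: max(12.4/0.1, 257/128) = 124 servings → $99.20.
eggs + chickpeas with both tight: 3.311 servings and 3.047 servings → $4.15.
eggs + bell pepper: intersection lies outside the first quadrant.
eggs + cottage cheese: intersection lies outside the first quadrant.
chickpeas + bell pepper with both tight: 3.135 servings and 3.383 servings → $6.11.
chickpeas + cottage cheese with both tight: 3.864 servings and 0.3474 servings → $2.60.
bell pepper + cottage cheese: intersection lies outside the first quadrant.
So the least-cost plan costs $2.60.

$2.60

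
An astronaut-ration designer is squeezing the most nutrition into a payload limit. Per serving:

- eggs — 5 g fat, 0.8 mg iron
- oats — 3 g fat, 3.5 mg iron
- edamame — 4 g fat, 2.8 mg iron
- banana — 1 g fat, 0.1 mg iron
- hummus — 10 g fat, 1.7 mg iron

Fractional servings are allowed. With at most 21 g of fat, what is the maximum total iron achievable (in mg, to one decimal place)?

24.5 mg

Iron per g fat: oats 1.167, edamame 0.7, hummus 0.17, eggs 0.16, banana 0.1.
With no serving limits, spend the whole fat allowance on oats: 21 g / 3 g × 3.5 mg = 24.5 mg.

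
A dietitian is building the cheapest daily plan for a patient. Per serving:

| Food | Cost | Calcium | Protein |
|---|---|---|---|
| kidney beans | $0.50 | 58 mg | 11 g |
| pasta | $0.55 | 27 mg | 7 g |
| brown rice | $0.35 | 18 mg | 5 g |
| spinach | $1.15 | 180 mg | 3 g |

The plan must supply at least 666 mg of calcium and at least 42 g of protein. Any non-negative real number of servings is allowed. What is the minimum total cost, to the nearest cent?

$4.65

kidney beans only: max(666/58, 42/11) = 11.48 servings → $5.74.
pasta only: max(666/27, 42/7) = 24.67 servings → $13.57.
brown rice only: max(666/18, 42/5) = 37 servings → $12.95.
spinach only: max(666/180, 42/3) = 14 servings → $16.10.
kidney beans + pasta: intersection lies outside the first quadrant.
kidney beans + brown rice: the both-tight solution has a negative serving — not a feasible corner.
kidney beans + spinach with both tight: 3.08 servings and 2.708 servings → $4.65.
pasta + brown rice: intersection lies outside the first quadrant.
pasta + spinach with both tight: 4.718 servings and 2.992 servings → $6.04.
brown rice + spinach with both tight: 6.574 servings and 3.043 servings → $5.80.
The minimum over all feasible corners is $4.65.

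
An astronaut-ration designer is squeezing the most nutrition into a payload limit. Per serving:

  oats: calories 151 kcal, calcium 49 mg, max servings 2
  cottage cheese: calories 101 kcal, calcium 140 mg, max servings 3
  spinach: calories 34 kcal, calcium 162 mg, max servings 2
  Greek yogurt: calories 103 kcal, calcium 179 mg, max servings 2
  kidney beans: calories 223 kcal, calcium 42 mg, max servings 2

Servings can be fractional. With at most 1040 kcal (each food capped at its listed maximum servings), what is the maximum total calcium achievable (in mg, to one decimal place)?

Calcium per kcal: spinach 4.765, Greek yogurt 1.738, cottage cheese 1.386, oats 0.3245, kidney beans 0.1883.
Take 2 servings of spinach: uses 68 kcal, +324.0 mg calcium (running total 324.0 mg).
Take 2 servings of Greek yogurt: uses 206 kcal, +358.0 mg calcium (running total 682.0 mg).
Take 3 servings of cottage cheese: uses 303 kcal, +420.0 mg calcium (running total 1102.0 mg).
Take 2 servings of oats: uses 302 kcal, +98.0 mg calcium (running total 1200.0 mg).
Take 0.722 servings of kidney beans: uses 161 kcal, +30.3 mg calcium (running total 1230.3 mg).
Filling greedily by calcium-per-kcal is optimal for one linear limit, giving 1230.3 mg.

1230.3 mg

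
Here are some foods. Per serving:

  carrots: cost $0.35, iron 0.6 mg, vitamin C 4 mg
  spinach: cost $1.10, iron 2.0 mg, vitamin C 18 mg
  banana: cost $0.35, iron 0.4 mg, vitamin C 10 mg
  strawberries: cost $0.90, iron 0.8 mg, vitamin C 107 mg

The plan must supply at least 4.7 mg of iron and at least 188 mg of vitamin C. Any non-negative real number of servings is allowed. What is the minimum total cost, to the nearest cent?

$3.26

Minimising a linear cost over {iron ≥ 4.7, vitamin C ≥ 188, servings ≥ 0} — the optimum is at a vertex, using one or two foods.
carrots only: max(4.7/0.6, 188/4) = 47 servings → $16.45.
spinach only: max(4.7/2.0, 188/18) = 10.44 servings → $11.49.
banana only: max(4.7/0.4, 188/10) = 18.8 servings → $6.58.
strawberries only: max(4.7/0.8, 188/107) = 5.875 servings → $5.29.
carrots + spinach: intersection lies outside the first quadrant.
carrots + banana: the both-tight solution has a negative serving — not a feasible corner.
carrots + strawberries with both tight: 5.779 servings and 1.541 servings → $3.41.
spinach + banana with both targets exact would need a negative amount; discard.
spinach + strawberries with both tight: 1.766 servings and 1.46 servings → $3.26.
banana + strawberries with both tight: 10.13 servings and 0.8103 servings → $4.27.
So the least-cost plan costs $3.26.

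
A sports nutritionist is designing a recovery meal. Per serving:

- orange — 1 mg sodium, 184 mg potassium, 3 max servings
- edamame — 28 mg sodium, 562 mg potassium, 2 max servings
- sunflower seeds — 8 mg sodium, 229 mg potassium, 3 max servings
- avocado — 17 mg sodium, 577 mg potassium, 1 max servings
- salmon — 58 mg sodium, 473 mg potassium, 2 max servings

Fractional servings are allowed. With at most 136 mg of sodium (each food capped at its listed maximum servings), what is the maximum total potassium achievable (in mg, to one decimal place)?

3233.6 mg

Potassium per mg sodium: orange 184, avocado 33.94, sunflower seeds 28.62, edamame 20.07, salmon 8.155.
Take 3 servings of orange: uses 3 mg sodium, +552.0 mg potassium (running total 552.0 mg).
Take 1 serving of avocado: uses 17 mg sodium, +577.0 mg potassium (running total 1129.0 mg).
Take 3 servings of sunflower seeds: uses 24 mg sodium, +687.0 mg potassium (running total 1816.0 mg).
Take 2 servings of edamame: uses 56 mg sodium, +1124.0 mg potassium (running total 2940.0 mg).
Take 0.6207 servings of salmon: uses 36 mg sodium, +293.6 mg potassium (running total 3233.6 mg).
Greedy by best ratio exhausts the sodium allowance optimally: 3233.6 mg.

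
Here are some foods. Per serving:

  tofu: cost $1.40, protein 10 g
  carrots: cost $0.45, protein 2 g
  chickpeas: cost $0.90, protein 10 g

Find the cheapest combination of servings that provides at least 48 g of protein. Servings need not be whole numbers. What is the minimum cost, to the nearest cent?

Cost per g of protein: chickpeas $0.0900, tofu $0.1400, carrots $0.2250.
With no serving limits, use only chickpeas: 48 g / 10 g = 4.8 servings × $0.90 = $4.32.

$4.32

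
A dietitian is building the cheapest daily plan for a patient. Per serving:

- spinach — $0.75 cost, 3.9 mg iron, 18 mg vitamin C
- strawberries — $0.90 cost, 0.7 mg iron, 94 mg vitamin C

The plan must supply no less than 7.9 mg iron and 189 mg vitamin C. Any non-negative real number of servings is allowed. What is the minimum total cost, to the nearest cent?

$2.81

Compare the cost at each extreme point of the feasible region.
spinach only: max(7.9/3.9, 189/18) = 10.5 servings → $7.88.
strawberries only: max(7.9/0.7, 189/94) = 11.29 servings → $10.16.
spinach + strawberries with both tight: 1.724 servings and 1.681 servings → $2.81.
Cheapest feasible corner: $2.81.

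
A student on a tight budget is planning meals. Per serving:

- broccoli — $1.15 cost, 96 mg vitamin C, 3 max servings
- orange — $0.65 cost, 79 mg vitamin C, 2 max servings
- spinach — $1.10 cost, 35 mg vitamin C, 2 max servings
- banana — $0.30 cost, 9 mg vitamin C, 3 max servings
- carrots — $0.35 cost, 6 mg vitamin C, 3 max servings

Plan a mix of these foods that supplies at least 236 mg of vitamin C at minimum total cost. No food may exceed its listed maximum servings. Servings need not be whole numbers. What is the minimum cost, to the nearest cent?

$2.23

Cost per mg of vitamin C: orange $0.0082, broccoli $0.0120, spinach $0.0314, banana $0.0333, carrots $0.0583.
Take 2 servings of orange: +158.0 mg vitamin C for $1.30 (total $1.30, still need 78.0 mg).
Take 0.8125 servings of broccoli: +78.0 mg vitamin C for $0.93 (total $2.23, still need 0.0 mg).
Filling from the cheapest source first is optimal under one linear minimum: $2.23.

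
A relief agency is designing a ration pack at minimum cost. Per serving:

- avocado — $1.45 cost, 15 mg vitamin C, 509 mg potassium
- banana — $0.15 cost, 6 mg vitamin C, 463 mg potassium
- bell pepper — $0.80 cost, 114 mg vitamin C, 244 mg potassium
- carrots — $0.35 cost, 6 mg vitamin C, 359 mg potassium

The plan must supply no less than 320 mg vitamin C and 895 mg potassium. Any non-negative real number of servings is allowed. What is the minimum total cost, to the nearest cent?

$2.30

An LP optimum is at a vertex; with two nutrient constraints at most two foods are used. Check each candidate.
avocado only: max(320/15, 895/509) = 21.33 servings → $30.93.
banana only: max(320/6, 895/463) = 53.33 servings → $8.00.
bell pepper only: max(320/114, 895/244) = 3.668 servings → $2.93.
carrots only: max(320/6, 895/359) = 53.33 servings → $18.67.
avocado + banana: the both-tight solution has a negative serving — not a feasible corner.
avocado + bell pepper with both tight: 0.4405 servings and 2.749 servings → $2.84.
avocado + carrots: intersection lies outside the first quadrant.
banana + bell pepper with both tight: 0.4667 servings and 2.782 servings → $2.30.
banana + carrots: the both-tight solution has a negative serving — not a feasible corner.
bell pepper + carrots with both tight: 2.775 servings and 0.6069 servings → $2.43.
So the least-cost plan costs $2.30.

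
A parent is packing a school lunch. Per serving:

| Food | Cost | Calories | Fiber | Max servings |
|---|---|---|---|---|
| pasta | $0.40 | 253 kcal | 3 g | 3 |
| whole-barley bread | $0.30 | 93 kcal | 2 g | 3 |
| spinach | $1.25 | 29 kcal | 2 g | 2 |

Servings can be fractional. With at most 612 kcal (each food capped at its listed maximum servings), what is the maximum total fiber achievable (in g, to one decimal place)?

Fiber per kcal: spinach 0.06897, whole-barley bread 0.02151, pasta 0.01186.
Take 2 servings of spinach: uses 58 kcal, +4.0 g fiber (running total 4.0 g).
Take 3 servings of whole-barley bread: uses 279 kcal, +6.0 g fiber (running total 10.0 g).
Take 1.087 servings of pasta: uses 275 kcal, +3.3 g fiber (running total 13.3 g).
Greedy by best ratio exhausts the calories allowance optimally: 13.3 g.

13.3 g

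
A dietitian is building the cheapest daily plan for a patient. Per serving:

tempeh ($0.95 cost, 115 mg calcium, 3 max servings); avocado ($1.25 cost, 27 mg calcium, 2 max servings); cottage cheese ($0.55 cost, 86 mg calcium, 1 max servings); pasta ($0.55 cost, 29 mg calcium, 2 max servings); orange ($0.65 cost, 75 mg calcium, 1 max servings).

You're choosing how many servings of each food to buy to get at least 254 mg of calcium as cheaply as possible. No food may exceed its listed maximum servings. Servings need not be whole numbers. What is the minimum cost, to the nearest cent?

Cost per mg of calcium: cottage cheese $0.0064, tempeh $0.0083, orange $0.0087, pasta $0.0190, avocado $0.0463.
Take 1 serving of cottage cheese: +86.0 mg calcium for $0.55 (total $0.55, still need 168.0 mg).
Take 1.461 servings of tempeh: +168.0 mg calcium for $1.39 (total $1.94, still need 0.0 mg).
Greedy by cheapest-per-mg is optimal for a single linear constraint, so the minimum cost is $1.94.

$1.94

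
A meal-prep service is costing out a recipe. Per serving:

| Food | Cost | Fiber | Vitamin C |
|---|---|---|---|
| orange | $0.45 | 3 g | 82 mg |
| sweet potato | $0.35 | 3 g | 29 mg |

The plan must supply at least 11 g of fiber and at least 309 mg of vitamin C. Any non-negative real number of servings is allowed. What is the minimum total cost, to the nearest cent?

This is a tiny linear program; its minimum lies at a vertex of the feasible set. List the vertices and price them.
orange only: max(11/3, 309/82) = 3.768 servings → $1.70.
sweet potato only: max(11/3, 309/29) = 10.66 servings → $3.73.
orange + sweet potato with both targets exact would need a negative amount; discard.
So the least-cost plan costs $1.70.

$1.70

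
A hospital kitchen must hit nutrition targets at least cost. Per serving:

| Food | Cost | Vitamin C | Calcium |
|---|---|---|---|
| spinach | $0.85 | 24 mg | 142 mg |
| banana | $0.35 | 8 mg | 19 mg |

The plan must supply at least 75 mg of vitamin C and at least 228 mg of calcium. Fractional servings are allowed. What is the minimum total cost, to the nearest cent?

$2.66

With two linear requirements the optimum uses one or two foods; enumerate the corners.
spinach only: max(75/24, 228/142) = 3.125 servings → $2.66.
banana only: max(75/8, 228/19) = 12 servings → $4.20.
spinach + banana with both tight: 0.5868 servings and 7.615 servings → $3.16.
So the least-cost plan costs $2.66.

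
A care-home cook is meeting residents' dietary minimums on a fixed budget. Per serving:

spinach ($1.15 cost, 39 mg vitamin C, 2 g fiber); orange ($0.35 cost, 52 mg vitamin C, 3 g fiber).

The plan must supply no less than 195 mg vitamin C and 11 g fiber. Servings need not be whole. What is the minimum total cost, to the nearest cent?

Minimising a linear cost over {vitamin C ≥ 195, fiber ≥ 11, servings ≥ 0} — the optimum is at a vertex, using one or two foods.
spinach only: max(195/39, 11/2) = 5.5 servings → $6.33.
orange only: max(195/52, 11/3) = 3.75 servings → $1.31.
spinach + orange with both tight: 1 serving and 3 servings → $2.20.
Cheapest feasible corner: $1.31.

$1.31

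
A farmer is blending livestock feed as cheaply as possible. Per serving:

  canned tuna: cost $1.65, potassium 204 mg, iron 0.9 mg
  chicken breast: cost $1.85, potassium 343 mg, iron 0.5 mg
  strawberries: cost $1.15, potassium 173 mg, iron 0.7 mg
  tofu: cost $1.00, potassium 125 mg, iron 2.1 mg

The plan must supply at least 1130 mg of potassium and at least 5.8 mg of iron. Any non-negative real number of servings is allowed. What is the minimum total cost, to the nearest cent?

$6.80

Check every corner: each single food scaled to meet both minima, and each pair solved so both constraints bind.
canned tuna only: max(1130/204, 5.8/0.9) = 6.444 servings → $10.63.
chicken breast only: max(1130/343, 5.8/0.5) = 11.6 servings → $21.46.
strawberries only: max(1130/173, 5.8/0.7) = 8.286 servings → $9.53.
tofu only: max(1130/125, 5.8/2.1) = 9.04 servings → $9.04.
canned tuna + chicken breast: the both-tight solution has a negative serving — not a feasible corner.
canned tuna + strawberries with both targets exact would need a negative amount; discard.
canned tuna + tofu with both tight: 5.217 servings and 0.5261 servings → $9.13.
chicken breast + strawberries: the both-tight solution has a negative serving — not a feasible corner.
chicken breast + tofu with both tight: 2.505 servings and 2.165 servings → $6.80.
strawberries + tofu with both tight: 5.975 servings and 0.7701 servings → $7.64.
The minimum over all feasible corners is $6.80.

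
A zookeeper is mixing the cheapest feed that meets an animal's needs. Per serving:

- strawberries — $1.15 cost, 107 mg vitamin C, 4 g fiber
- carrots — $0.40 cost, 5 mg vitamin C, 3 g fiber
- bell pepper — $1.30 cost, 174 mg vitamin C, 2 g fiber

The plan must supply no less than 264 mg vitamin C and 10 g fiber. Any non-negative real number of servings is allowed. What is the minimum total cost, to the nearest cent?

$2.83

Minimising a linear cost over {vitamin C ≥ 264, fiber ≥ 10, servings ≥ 0} — the optimum is at a vertex, using one or two foods.
strawberries only: max(264/107, 10/4) = 2.5 servings → $2.88.
carrots only: max(264/5, 10/3) = 52.8 servings → $21.12.
bell pepper only: max(264/174, 10/2) = 5 servings → $6.50.
strawberries + carrots with both tight: 2.465 servings and 0.04651 servings → $2.85.
strawberries + bell pepper with both targets exact would need a negative amount; discard.
carrots + bell pepper with both tight: 2.367 servings and 1.449 servings → $2.83.
Cheapest feasible corner: $2.83.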